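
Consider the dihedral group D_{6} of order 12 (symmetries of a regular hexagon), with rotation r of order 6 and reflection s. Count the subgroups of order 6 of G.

|G| = 12 and 6 | 12, so subgroups of order 6 are possible by Lagrange.
The subgroups of order 6 are: {e, r, r^2, r^3, r^4, r^5}; {e, r^2, r^4, s, r^2s, r^4s}; {e, r^2, r^4, rs, r^3s, r^5s}.
So G has 3 subgroups of order 6.

3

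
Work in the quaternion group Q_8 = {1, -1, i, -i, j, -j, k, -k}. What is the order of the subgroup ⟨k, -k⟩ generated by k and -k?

4

|⟨k⟩| = 4 and |⟨-k⟩| = 4, so |H| is a multiple of lcm(4, 4) = 4 and divides |G| = 8.
Closing under the operation: H = {1, -1, k, -k}, so |H| = 4.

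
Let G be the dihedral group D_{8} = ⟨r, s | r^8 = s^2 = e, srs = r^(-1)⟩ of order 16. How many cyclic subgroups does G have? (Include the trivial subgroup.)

12

Group the elements of G by the cyclic subgroup they generate; each cyclic subgroup of order d accounts for φ(d) elements.
Cyclic subgroups by order — order 1: 1; order 2: 9; order 4: 1; order 8: 1.
Total: 12.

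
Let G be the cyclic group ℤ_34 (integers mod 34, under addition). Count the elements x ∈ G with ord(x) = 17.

16

In a cyclic group of order 34, the number of elements of order d (for d | 34) is φ(d).
φ(17) = 16.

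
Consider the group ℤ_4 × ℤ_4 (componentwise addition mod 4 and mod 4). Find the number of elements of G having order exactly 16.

0

An element (a,b) has order lcm(ord(a), ord(b)); count pairs with lcm equal to 16.
Enumerating gives 0 such elements.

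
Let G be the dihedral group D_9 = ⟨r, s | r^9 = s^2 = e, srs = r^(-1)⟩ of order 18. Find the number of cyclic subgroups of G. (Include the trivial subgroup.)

12

Group the elements of G by the cyclic subgroup they generate; each cyclic subgroup of order d accounts for φ(d) elements.
Cyclic subgroups by order — order 1: 1; order 2: 9; order 3: 1; order 9: 1.
Total: 12.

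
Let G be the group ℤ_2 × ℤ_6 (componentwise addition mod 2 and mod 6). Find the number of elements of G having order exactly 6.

An element (a,b) has order lcm(ord(a), ord(b)); count pairs with lcm equal to 6.
Enumerating gives 6 such elements.

6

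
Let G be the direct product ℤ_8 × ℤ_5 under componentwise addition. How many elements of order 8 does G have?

An element (a,b) has order lcm(ord(a), ord(b)); count pairs with lcm equal to 8.
Enumerating gives 4 such elements.

4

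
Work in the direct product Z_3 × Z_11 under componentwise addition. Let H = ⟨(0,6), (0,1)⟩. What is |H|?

11

|⟨(0,6)⟩| = 11 and |⟨(0,1)⟩| = 11, so |H| is a multiple of lcm(11, 11) = 11 and divides |G| = 33.
Closing under the operation: H = {(0,0), (0,1), (0,2), (0,3), (0,4), (0,5), (0,6), (0,7), (0,8), (0,9), (0,10)}, so |H| = 11.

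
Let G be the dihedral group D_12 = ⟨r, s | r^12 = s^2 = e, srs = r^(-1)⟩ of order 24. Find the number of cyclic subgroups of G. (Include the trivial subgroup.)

Each element a generates a cyclic subgroup ⟨a⟩; distinct elements may generate the same one (a cyclic group of order d has φ(d) generators).
Cyclic subgroups by order — order 1: 1; order 2: 13; order 3: 1; order 4: 1; order 6: 1; order 12: 1.
Total: 18.

18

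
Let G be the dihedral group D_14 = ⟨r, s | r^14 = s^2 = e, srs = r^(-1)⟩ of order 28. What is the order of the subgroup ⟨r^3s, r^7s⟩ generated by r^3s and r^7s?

14

|⟨r^3s⟩| = 2 and |⟨r^7s⟩| = 2, so |H| is a multiple of lcm(2, 2) = 2 and divides |G| = 28.
Closing under the operation: H = {e, r^2, r^4, r^6, r^8, r^10, r^12, rs, r^3s, r^5s, r^7s, r^9s, r^11s, r^13s}, so |H| = 14.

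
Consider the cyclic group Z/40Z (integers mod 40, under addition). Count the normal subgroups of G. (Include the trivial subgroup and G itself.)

G is abelian, so every subgroup is normal.
G has 8 subgroups in total, hence 8 normal subgroups.

8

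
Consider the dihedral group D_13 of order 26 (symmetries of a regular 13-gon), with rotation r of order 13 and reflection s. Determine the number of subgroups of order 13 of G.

1

|G| = 26 and 13 | 26, so subgroups of order 13 are possible by Lagrange.
The subgroups of order 13 are: {e, r, r^2, r^3, r^4, r^5, r^6, r^7, r^8, r^9, r^10, r^11, r^12}.
So G has 1 subgroup of order 13.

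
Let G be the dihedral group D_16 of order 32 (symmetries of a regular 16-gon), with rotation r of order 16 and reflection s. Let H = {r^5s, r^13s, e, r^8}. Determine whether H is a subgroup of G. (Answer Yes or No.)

Yes

|H| = 4 divides |G| = 32, consistent with Lagrange.
H contains the identity, every element's inverse is in H, and H is closed under ·: it is a subgroup.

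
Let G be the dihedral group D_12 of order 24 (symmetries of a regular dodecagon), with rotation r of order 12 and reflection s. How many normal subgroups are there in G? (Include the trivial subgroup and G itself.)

G has 34 subgroups. Checking conjugation-invariance by order — order 1: 1/1 normal; order 2: 1/13 normal; order 3: 1/1 normal; order 4: 1/7 normal; order 6: 1/5 normal; order 8: 0/3 normal; order 12: 3/3 normal; order 24: 1/1 normal.
Total normal subgroups: 9.

9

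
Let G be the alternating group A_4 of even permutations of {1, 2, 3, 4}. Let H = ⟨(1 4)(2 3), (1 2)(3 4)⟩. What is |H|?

|⟨(1 4)(2 3)⟩| = 2 and |⟨(1 2)(3 4)⟩| = 2, so |H| is a multiple of lcm(2, 2) = 2 and divides |G| = 12.
Closing under the operation: H = {e, (1 2)(3 4), (1 3)(2 4), (1 4)(2 3)}, so |H| = 4.

4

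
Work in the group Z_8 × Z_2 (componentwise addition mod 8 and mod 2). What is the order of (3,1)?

The order of (3,1) in Z_8 × Z_2 is lcm(ord(3) in Z_8, ord(1) in Z_2).
ord(3) = 8 and ord(1) = 2, so |⟨(3,1)⟩| = lcm(8, 2) = 8.

8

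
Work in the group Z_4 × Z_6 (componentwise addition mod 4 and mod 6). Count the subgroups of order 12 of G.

|G| = 24 and 12 | 24, so subgroups of order 12 are possible by Lagrange.
The subgroups of order 12 are: {(0,0), (0,1), (0,2), (0,3), (0,4), (0,5), (2,0), (2,1), (2,2), (2,3), (2,4), (2,5)}; {(0,0), (0,2), (0,4), (1,0), (1,2), (1,4), (2,0), (2,2), (2,4), (3,0), (3,2), (3,4)}; {(0,0), (0,2), (0,4), (1,1), (1,3), (1,5), (2,0), (2,2), (2,4), (3,1), (3,3), (3,5)}.
So G has 3 subgroups of order 12.

3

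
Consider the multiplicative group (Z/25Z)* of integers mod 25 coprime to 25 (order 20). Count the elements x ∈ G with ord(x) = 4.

2

The elements of order 4 are: 7, 18.
That's 2.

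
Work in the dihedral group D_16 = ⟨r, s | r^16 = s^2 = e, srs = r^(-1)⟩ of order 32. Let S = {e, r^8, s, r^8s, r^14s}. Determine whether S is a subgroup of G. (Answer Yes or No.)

No

|S| = 5 does not divide |G| = 32, so by Lagrange S is not a subgroup.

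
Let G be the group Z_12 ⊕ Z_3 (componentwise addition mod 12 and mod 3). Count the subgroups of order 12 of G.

|G| = 36 and 12 | 36, so subgroups of order 12 are possible by Lagrange.
The subgroups of order 12 are: {(0,0), (0,1), (0,2), (3,0), (3,1), (3,2), (6,0), (6,1), (6,2), (9,0), (9,1), (9,2)}; {(0,0), (1,0), (2,0), (3,0), (4,0), (5,0), (6,0), (7,0), (8,0), (9,0), (10,0), (11,0)}; {(0,0), (1,1), (2,2), (3,0), (4,1), (5,2), (6,0), (7,1), (8,2), (9,0), (10,1), (11,2)}; {(0,0), (1,2), (2,1), (3,0), (4,2), (5,1), (6,0), (7,2), (8,1), (9,0), (10,2), (11,1)}.
So G has 4 subgroups of order 12.

4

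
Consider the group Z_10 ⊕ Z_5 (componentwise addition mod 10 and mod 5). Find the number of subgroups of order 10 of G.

6

|G| = 50 and 10 | 50, so subgroups of order 10 are possible by Lagrange.
The subgroups of order 10 are: {(0,0), (0,1), (0,2), (0,3), (0,4), (5,0), (5,1), (5,2), (5,3), (5,4)}; {(0,0), (1,0), (2,0), (3,0), (4,0), (5,0), (6,0), (7,0), (8,0), (9,0)}; {(0,0), (1,1), (2,2), (3,3), (4,4), (5,0), (6,1), (7,2), (8,3), (9,4)}; {(0,0), (1,2), (2,4), (3,1), (4,3), (5,0), (6,2), (7,4), (8,1), (9,3)}; … (6 in all).
So G has 6 subgroups of order 10.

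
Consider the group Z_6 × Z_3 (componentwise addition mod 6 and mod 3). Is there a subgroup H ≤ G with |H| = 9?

Yes

9 | 18. A subgroup of order 9 is {(0,0), (0,1), (0,2), (2,0), (2,1), (2,2), (4,0), (4,1), (4,2)}.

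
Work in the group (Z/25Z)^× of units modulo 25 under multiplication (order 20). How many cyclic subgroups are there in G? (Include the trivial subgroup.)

Group the elements of G by the cyclic subgroup they generate; each cyclic subgroup of order d accounts for φ(d) elements.
Cyclic subgroups by order — order 1: 1; order 2: 1; order 4: 1; order 5: 1; order 10: 1; order 20: 1.
Total: 6.

6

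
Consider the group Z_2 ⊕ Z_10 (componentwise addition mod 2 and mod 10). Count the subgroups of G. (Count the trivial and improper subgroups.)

|G| = 20, so by Lagrange every subgroup order divides 20. Divisors: 1, 2, 4, 5, 10, 20.
Subgroups by order — order 1: 1; order 2: 3; order 4: 1; order 5: 1; order 10: 3; order 20: 1.
Total: 1 + 3 + 1 + 1 + 3 + 1 = 10.

10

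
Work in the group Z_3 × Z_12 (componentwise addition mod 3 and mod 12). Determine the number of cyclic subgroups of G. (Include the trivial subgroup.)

15

Each element a generates a cyclic subgroup ⟨a⟩; distinct elements may generate the same one (a cyclic group of order d has φ(d) generators).
Cyclic subgroups by order — order 1: 1; order 2: 1; order 3: 4; order 4: 1; order 6: 4; order 12: 4.
Total: 15.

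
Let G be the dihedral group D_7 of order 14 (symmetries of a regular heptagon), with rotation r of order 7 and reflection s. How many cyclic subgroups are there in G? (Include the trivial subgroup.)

Each element a generates a cyclic subgroup ⟨a⟩; distinct elements may generate the same one (a cyclic group of order d has φ(d) generators).
Cyclic subgroups by order — order 1: 1; order 2: 7; order 7: 1.
Total: 9.

9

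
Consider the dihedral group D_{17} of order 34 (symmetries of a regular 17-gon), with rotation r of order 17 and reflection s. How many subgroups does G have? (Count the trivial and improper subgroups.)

|G| = 34, so by Lagrange every subgroup order divides 34. Divisors: 1, 2, 17, 34.
Subgroups by order — order 1: 1; order 2: 17; order 17: 1; order 34: 1.
Total: 1 + 17 + 1 + 1 = 20.

20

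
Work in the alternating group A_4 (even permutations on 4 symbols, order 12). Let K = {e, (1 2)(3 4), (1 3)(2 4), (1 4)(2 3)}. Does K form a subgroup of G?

|K| = 4 divides |G| = 12, consistent with Lagrange.
K contains the identity, every element's inverse is in K, and K is closed under ∘: it is a subgroup.

Yes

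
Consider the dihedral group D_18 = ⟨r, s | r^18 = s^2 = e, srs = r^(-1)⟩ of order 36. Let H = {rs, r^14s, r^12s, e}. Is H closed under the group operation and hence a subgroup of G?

No

Closure fails: r^14s · rs = r^13 ∉ H. So H is not a subgroup.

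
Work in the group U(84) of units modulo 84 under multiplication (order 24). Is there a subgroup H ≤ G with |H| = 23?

23 does not divide |G| = 24, so by Lagrange no subgroup of order 23 exists.

No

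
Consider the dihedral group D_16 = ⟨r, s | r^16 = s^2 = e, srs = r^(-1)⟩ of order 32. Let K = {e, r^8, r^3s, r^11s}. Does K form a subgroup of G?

|K| = 4 divides |G| = 32, consistent with Lagrange.
K contains the identity, every element's inverse is in K, and K is closed under ·: it is a subgroup.

Yes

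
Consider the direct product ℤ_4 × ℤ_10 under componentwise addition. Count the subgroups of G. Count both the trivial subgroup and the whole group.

16

|G| = 40, so by Lagrange every subgroup order divides 40. Divisors: 1, 2, 4, 5, 8, 10, 20, 40.
Subgroups by order — order 1: 1; order 2: 3; order 4: 3; order 5: 1; order 8: 1; order 10: 3; order 20: 3; order 40: 1.
Total: 1 + 3 + 3 + 1 + 1 + 3 + 3 + 1 = 16.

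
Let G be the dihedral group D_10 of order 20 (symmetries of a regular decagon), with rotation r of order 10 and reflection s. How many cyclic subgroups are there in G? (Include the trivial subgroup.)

14

A cyclic subgroup of order d is generated by each of its φ(d) elements of order d, so the cyclic subgroups of order d number (#elements of order d)/φ(d).
Cyclic subgroups by order — order 1: 1; order 2: 11; order 5: 1; order 10: 1.
Total: 14.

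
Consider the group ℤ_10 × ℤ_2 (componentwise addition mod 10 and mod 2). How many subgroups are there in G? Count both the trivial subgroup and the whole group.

10

|G| = 20, so by Lagrange every subgroup order divides 20. Divisors: 1, 2, 4, 5, 10, 20.
Subgroups by order — order 1: 1; order 2: 3; order 4: 1; order 5: 1; order 10: 3; order 20: 1.
Total: 1 + 3 + 1 + 1 + 3 + 1 = 10.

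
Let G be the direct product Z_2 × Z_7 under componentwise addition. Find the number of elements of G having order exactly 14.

An element (a,b) has order lcm(ord(a), ord(b)); count pairs with lcm equal to 14.
Enumerating gives 6 such elements.

6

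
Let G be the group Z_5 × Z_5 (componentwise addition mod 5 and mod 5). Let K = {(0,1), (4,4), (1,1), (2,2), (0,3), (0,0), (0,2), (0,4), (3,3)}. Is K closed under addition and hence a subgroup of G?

No

|K| = 9 does not divide |G| = 25, so by Lagrange K is not a subgroup.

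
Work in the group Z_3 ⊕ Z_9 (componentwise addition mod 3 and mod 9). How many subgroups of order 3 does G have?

|G| = 27 and 3 | 27, so subgroups of order 3 are possible by Lagrange.
The subgroups of order 3 are: {(0,0), (0,3), (0,6)}; {(0,0), (1,0), (2,0)}; {(0,0), (1,3), (2,6)}; {(0,0), (1,6), (2,3)}.
So G has 4 subgroups of order 3.

4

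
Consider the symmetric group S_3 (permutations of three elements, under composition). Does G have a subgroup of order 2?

Yes

2 | 6. A subgroup of order 2 is {e, (1 2)}.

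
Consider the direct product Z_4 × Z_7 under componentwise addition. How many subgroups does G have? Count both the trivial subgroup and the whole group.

6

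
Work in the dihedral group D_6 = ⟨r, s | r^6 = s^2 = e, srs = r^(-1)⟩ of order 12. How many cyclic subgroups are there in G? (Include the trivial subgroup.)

A cyclic subgroup of order d is generated by each of its φ(d) elements of order d, so the cyclic subgroups of order d number (#elements of order d)/φ(d).
Cyclic subgroups by order — order 1: 1; order 2: 7; order 3: 1; order 6: 1.
Total: 10.

10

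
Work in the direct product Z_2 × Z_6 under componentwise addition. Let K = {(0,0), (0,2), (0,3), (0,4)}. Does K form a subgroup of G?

Closure fails: (0,2) + (0,3) = (0,5) ∉ K. So K is not a subgroup.

No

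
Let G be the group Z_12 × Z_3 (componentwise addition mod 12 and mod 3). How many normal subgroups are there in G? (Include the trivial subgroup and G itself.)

G is abelian, so every subgroup is normal.
G has 18 subgroups in total, hence 18 normal subgroups.

18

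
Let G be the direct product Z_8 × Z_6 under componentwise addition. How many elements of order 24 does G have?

16

An element (a,b) has order lcm(ord(a), ord(b)); count pairs with lcm equal to 24.
Enumerating gives 16 such elements.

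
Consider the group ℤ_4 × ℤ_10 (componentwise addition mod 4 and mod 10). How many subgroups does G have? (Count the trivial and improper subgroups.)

|G| = 40, so by Lagrange every subgroup order divides 40. Divisors: 1, 2, 4, 5, 8, 10, 20, 40.
Subgroups by order — order 1: 1; order 2: 3; order 4: 3; order 5: 1; order 8: 1; order 10: 3; order 20: 3; order 40: 1.
Total: 1 + 3 + 3 + 1 + 1 + 3 + 3 + 1 = 16.

16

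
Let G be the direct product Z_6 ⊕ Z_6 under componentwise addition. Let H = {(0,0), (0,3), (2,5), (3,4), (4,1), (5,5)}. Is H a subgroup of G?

(5,5) ∈ H but its inverse (1,1) ∉ H, so H is not a subgroup.

No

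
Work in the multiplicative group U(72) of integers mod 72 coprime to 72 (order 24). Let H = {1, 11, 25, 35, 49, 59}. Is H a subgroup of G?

Yes

|H| = 6 divides |G| = 24, consistent with Lagrange.
H contains the identity, every element's inverse is in H, and H is closed under ·: it is a subgroup.
In fact H = ⟨11⟩.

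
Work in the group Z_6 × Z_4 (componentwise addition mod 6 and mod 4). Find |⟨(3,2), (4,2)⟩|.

12

|⟨(3,2)⟩| = 2 and |⟨(4,2)⟩| = 6, so |H| is a multiple of lcm(2, 6) = 6 and divides |G| = 24.
Closing under the operation: H = {(0,0), (0,2), (1,0), (1,2), (2,0), (2,2), (3,0), (3,2), (4,0), (4,2), (5,0), (5,2)}, so |H| = 12.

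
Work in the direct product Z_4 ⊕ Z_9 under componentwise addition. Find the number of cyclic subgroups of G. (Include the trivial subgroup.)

Group the elements of G by the cyclic subgroup they generate; each cyclic subgroup of order d accounts for φ(d) elements.
Cyclic subgroups by order — order 1: 1; order 2: 1; order 3: 1; order 4: 1; order 6: 1; order 9: 1; order 12: 1; order 18: 1; order 36: 1.
Total: 9.

9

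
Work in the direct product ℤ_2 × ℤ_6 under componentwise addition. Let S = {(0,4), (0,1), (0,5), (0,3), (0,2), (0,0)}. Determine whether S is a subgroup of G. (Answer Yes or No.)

Yes

|S| = 6 divides |G| = 12, consistent with Lagrange.
S contains the identity, every element's inverse is in S, and S is closed under +: it is a subgroup.
In fact S = ⟨(0,1)⟩.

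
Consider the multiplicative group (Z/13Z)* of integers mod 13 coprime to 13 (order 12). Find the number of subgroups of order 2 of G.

1

|G| = 12 and 2 | 12, so subgroups of order 2 are possible by Lagrange.
The subgroups of order 2 are: {1, 12}.
So G has 1 subgroup of order 2.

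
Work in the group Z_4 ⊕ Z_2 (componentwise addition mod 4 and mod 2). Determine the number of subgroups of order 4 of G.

3

|G| = 8 and 4 | 8, so subgroups of order 4 are possible by Lagrange.
The subgroups of order 4 are: {(0,0), (0,1), (2,0), (2,1)}; {(0,0), (1,0), (2,0), (3,0)}; {(0,0), (1,1), (2,0), (3,1)}.
So G has 3 subgroups of order 4.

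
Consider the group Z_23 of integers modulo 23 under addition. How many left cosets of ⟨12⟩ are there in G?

|⟨12⟩| = 23 and |G| = 23.
By Lagrange, [G : H] = |G|/|H| = 23/23 = 1.

1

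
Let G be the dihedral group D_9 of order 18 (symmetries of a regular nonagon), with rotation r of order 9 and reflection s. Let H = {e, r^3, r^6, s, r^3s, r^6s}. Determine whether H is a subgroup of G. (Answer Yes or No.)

|H| = 6 divides |G| = 18, consistent with Lagrange.
H contains the identity, every element's inverse is in H, and H is closed under ·: it is a subgroup.

Yes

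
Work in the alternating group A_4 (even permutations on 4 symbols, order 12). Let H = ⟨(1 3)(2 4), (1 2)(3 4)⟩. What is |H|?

|⟨(1 3)(2 4)⟩| = 2 and |⟨(1 2)(3 4)⟩| = 2, so |H| is a multiple of lcm(2, 2) = 2 and divides |G| = 12.
Closing under the operation: H = {e, (1 2)(3 4), (1 3)(2 4), (1 4)(2 3)}, so |H| = 4.

4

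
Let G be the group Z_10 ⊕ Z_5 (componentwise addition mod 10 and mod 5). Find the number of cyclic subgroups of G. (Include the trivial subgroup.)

14

Group the elements of G by the cyclic subgroup they generate; each cyclic subgroup of order d accounts for φ(d) elements.
Cyclic subgroups by order — order 1: 1; order 2: 1; order 5: 6; order 10: 6.
Total: 14.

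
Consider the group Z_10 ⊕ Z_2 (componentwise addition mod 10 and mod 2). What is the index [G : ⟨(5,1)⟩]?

|⟨(5,1)⟩| = 2 and |G| = 20.
By Lagrange, [G : H] = |G|/|H| = 20/2 = 10.

10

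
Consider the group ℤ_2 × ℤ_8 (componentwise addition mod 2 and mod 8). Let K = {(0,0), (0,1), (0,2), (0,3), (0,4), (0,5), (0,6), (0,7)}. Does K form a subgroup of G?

Yes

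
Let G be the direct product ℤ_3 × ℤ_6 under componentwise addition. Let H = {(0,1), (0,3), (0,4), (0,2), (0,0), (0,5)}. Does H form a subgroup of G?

Yes

|H| = 6 divides |G| = 18, consistent with Lagrange.
H contains the identity, every element's inverse is in H, and H is closed under +: it is a subgroup.
In fact H = ⟨(0,1)⟩.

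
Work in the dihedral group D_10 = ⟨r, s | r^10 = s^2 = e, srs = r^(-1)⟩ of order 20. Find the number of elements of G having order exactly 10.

The elements of order 10 are: r, r^3, r^7, r^9.
That's 4.

4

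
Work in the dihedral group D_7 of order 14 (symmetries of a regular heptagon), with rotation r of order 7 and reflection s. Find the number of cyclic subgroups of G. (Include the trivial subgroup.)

9

A cyclic subgroup of order d is generated by each of its φ(d) elements of order d, so the cyclic subgroups of order d number (#elements of order d)/φ(d).
Cyclic subgroups by order — order 1: 1; order 2: 7; order 7: 1.
Total: 9.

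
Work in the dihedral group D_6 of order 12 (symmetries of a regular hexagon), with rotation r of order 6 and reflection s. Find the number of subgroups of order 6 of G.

|G| = 12 and 6 | 12, so subgroups of order 6 are possible by Lagrange.
The subgroups of order 6 are: {e, r, r^2, r^3, r^4, r^5}; {e, r^2, r^4, s, r^2s, r^4s}; {e, r^2, r^4, rs, r^3s, r^5s}.
So G has 3 subgroups of order 6.

3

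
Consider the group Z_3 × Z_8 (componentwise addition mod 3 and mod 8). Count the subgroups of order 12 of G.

1

|G| = 24 and 12 | 24, so subgroups of order 12 are possible by Lagrange.
The subgroups of order 12 are: {(0,0), (0,2), (0,4), (0,6), (1,0), (1,2), (1,4), (1,6), (2,0), (2,2), (2,4), (2,6)}.
So G has 1 subgroup of order 12.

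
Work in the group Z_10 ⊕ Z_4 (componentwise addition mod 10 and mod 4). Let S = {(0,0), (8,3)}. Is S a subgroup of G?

No

(8,3) ∈ S but its inverse (2,1) ∉ S, so S is not a subgroup.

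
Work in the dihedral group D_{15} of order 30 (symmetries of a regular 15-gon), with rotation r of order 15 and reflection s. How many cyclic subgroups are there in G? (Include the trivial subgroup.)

19

Group the elements of G by the cyclic subgroup they generate; each cyclic subgroup of order d accounts for φ(d) elements.
Cyclic subgroups by order — order 1: 1; order 2: 15; order 3: 1; order 5: 1; order 15: 1.
Total: 19.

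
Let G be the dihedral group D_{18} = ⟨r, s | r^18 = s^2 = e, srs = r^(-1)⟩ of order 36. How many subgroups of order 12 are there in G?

|G| = 36 and 12 | 36, so subgroups of order 12 are possible by Lagrange.
The subgroups of order 12 are: {e, r^3, r^6, r^9, r^12, r^15, rs, r^4s, r^7s, r^10s, r^13s, r^16s}; {e, r^3, r^6, r^9, r^12, r^15, r^2s, r^5s, r^8s, r^11s, r^14s, r^17s}; {e, r^3, r^6, r^9, r^12, r^15, s, r^3s, r^6s, r^9s, r^12s, r^15s}.
So G has 3 subgroups of order 12.

3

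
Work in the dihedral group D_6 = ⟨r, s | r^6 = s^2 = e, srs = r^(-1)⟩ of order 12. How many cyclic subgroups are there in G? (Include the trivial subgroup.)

Group the elements of G by the cyclic subgroup they generate; each cyclic subgroup of order d accounts for φ(d) elements.
Cyclic subgroups by order — order 1: 1; order 2: 7; order 3: 1; order 6: 1.
Total: 10.

10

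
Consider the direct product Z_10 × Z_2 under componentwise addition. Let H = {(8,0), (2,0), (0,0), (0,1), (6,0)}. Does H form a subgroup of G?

No

(6,0) ∈ H but its inverse (4,0) ∉ H, so H is not a subgroup.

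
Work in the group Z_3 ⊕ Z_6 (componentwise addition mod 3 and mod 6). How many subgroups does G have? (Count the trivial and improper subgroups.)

12

|G| = 18, so by Lagrange every subgroup order divides 18. Divisors: 1, 2, 3, 6, 9, 18.
Subgroups by order — order 1: 1; order 2: 1; order 3: 4; order 6: 4; order 9: 1; order 18: 1.
Total: 1 + 1 + 4 + 4 + 1 + 1 = 12.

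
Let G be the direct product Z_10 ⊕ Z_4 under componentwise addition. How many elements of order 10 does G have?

12

An element (a,b) has order lcm(ord(a), ord(b)); count pairs with lcm equal to 10.
Enumerating gives 12 such elements.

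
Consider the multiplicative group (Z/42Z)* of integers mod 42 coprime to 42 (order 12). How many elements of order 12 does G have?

No element of G has order 12 (even though 12 | 12).

0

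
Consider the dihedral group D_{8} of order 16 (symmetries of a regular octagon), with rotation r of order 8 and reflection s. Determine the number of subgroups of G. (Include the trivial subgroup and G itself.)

19

|G| = 16, so by Lagrange every subgroup order divides 16. Divisors: 1, 2, 4, 8, 16.
Subgroups by order — order 1: 1; order 2: 9; order 4: 5; order 8: 3; order 16: 1.
Total: 1 + 9 + 5 + 3 + 1 = 19.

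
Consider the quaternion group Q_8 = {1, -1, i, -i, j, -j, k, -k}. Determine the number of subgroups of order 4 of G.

|G| = 8 and 4 | 8, so subgroups of order 4 are possible by Lagrange.
The subgroups of order 4 are: {1, -1, i, -i}; {1, -1, j, -j}; {1, -1, k, -k}.
So G has 3 subgroups of order 4.

3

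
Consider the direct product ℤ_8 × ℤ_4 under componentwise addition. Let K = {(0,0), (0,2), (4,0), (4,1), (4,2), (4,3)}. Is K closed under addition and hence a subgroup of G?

No

|K| = 6 does not divide |G| = 32, so by Lagrange K is not a subgroup.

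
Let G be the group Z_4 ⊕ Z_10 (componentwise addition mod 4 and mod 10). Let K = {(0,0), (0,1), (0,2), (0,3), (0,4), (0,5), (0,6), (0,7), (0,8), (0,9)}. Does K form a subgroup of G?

|K| = 10 divides |G| = 40, consistent with Lagrange.
K contains the identity, every element's inverse is in K, and K is closed under +: it is a subgroup.
In fact K = ⟨(0,1)⟩.

Yes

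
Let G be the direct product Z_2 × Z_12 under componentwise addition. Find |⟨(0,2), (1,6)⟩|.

12

|⟨(0,2)⟩| = 6 and |⟨(1,6)⟩| = 2, so |H| is a multiple of lcm(6, 2) = 6 and divides |G| = 24.
Closing under the operation: H = {(0,0), (0,2), (0,4), (0,6), (0,8), (0,10), (1,0), (1,2), (1,4), (1,6), (1,8), (1,10)}, so |H| = 12.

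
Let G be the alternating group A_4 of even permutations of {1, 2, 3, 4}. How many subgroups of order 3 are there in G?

4

|G| = 12 and 3 | 12, so subgroups of order 3 are possible by Lagrange.
The subgroups of order 3 are: {e, (1 2 3), (1 3 2)}; {e, (1 2 4), (1 4 2)}; {e, (1 3 4), (1 4 3)}; {e, (2 3 4), (2 4 3)}.
So G has 4 subgroups of order 3.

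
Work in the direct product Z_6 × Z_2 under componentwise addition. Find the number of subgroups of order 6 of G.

|G| = 12 and 6 | 12, so subgroups of order 6 are possible by Lagrange.
The subgroups of order 6 are: {(0,0), (0,1), (2,0), (2,1), (4,0), (4,1)}; {(0,0), (1,0), (2,0), (3,0), (4,0), (5,0)}; {(0,0), (1,1), (2,0), (3,1), (4,0), (5,1)}.
So G has 3 subgroups of order 6.

3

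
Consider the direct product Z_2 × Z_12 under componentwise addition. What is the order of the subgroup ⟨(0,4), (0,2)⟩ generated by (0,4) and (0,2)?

|⟨(0,4)⟩| = 3 and |⟨(0,2)⟩| = 6, so |H| is a multiple of lcm(3, 6) = 6 and divides |G| = 24.
Closing under the operation: H = {(0,0), (0,2), (0,4), (0,6), (0,8), (0,10)}, so |H| = 6.

6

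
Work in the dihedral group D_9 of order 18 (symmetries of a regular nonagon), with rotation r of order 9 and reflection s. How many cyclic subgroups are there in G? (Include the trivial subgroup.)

A cyclic subgroup of order d is generated by each of its φ(d) elements of order d, so the cyclic subgroups of order d number (#elements of order d)/φ(d).
Cyclic subgroups by order — order 1: 1; order 2: 9; order 3: 1; order 9: 1.
Total: 12.

12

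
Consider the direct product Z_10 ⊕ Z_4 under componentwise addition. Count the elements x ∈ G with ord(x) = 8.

0

An element (a,b) has order lcm(ord(a), ord(b)); count pairs with lcm equal to 8.
Enumerating gives 0 such elements.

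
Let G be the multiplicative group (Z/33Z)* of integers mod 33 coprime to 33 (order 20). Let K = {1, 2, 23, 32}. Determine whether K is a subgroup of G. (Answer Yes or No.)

No

2 ∈ K but its inverse 17 ∉ K, so K is not a subgroup.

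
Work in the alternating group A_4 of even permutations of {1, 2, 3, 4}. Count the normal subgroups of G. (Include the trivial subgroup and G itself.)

3

G has 10 subgroups. Checking conjugation-invariance by order — order 1: 1/1 normal; order 2: 0/3 normal; order 3: 0/4 normal; order 4: 1/1 normal; order 12: 1/1 normal.
Total normal subgroups: 3.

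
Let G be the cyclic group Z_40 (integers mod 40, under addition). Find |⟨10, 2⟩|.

|⟨10⟩| = 4 and |⟨2⟩| = 20, so |H| is a multiple of lcm(4, 20) = 20 and divides |G| = 40.
Closing under the operation: H = {0, 2, 4, 6, 8, 10, 12, 14, 16, 18, 20, 22, 24, 26, 28, 30, 32, 34, 36, 38}, so |H| = 20.

20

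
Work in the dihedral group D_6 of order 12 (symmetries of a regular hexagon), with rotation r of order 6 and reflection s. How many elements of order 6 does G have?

2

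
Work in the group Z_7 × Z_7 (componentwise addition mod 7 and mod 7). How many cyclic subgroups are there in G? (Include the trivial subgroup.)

Each element a generates a cyclic subgroup ⟨a⟩; distinct elements may generate the same one (a cyclic group of order d has φ(d) generators).
Cyclic subgroups by order — order 1: 1; order 7: 8.
Total: 9.

9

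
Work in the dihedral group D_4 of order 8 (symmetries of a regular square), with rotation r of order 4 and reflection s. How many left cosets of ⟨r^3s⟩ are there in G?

|⟨r^3s⟩| = 2 and |G| = 8.
By Lagrange, [G : H] = |G|/|H| = 8/2 = 4.

4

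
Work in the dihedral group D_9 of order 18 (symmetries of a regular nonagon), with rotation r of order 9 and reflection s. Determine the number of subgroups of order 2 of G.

|G| = 18 and 2 | 18, so subgroups of order 2 are possible by Lagrange.
The subgroups of order 2 are: {e, r^2s}; {e, r^3s}; {e, r^4s}; {e, r^5s}; … (9 in all).
So G has 9 subgroups of order 2.

9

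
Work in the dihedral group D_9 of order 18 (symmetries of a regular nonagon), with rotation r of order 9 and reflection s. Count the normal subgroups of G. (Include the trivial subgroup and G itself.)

G has 16 subgroups. Checking conjugation-invariance by order — order 1: 1/1 normal; order 2: 0/9 normal; order 3: 1/1 normal; order 6: 0/3 normal; order 9: 1/1 normal; order 18: 1/1 normal.
Total normal subgroups: 4.

4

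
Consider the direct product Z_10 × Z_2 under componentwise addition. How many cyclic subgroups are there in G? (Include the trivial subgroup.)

8

Each element a generates a cyclic subgroup ⟨a⟩; distinct elements may generate the same one (a cyclic group of order d has φ(d) generators).
Cyclic subgroups by order — order 1: 1; order 2: 3; order 5: 1; order 10: 3.
Total: 8.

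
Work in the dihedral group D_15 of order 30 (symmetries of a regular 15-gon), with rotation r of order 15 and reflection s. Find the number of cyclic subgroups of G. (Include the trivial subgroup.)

19

Each element a generates a cyclic subgroup ⟨a⟩; distinct elements may generate the same one (a cyclic group of order d has φ(d) generators).
Cyclic subgroups by order — order 1: 1; order 2: 15; order 3: 1; order 5: 1; order 15: 1.
Total: 19.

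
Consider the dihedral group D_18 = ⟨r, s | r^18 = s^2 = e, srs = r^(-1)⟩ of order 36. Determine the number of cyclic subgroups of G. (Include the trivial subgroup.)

Group the elements of G by the cyclic subgroup they generate; each cyclic subgroup of order d accounts for φ(d) elements.
Cyclic subgroups by order — order 1: 1; order 2: 19; order 3: 1; order 6: 1; order 9: 1; order 18: 1.
Total: 24.

24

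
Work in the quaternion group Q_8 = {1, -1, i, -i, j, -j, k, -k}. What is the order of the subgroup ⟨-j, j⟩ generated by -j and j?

|⟨-j⟩| = 4 and |⟨j⟩| = 4, so |H| is a multiple of lcm(4, 4) = 4 and divides |G| = 8.
Closing under the operation: H = {1, -1, j, -j}, so |H| = 4.

4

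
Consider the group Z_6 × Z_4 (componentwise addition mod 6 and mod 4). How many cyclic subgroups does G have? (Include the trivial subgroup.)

12

Each element a generates a cyclic subgroup ⟨a⟩; distinct elements may generate the same one (a cyclic group of order d has φ(d) generators).
Cyclic subgroups by order — order 1: 1; order 2: 3; order 3: 1; order 4: 2; order 6: 3; order 12: 2.
Total: 12.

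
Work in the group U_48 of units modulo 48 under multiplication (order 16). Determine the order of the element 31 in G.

2

Compute successive powers of 31 mod 48: 31, 1; 31^2 ≡ 1 (mod 48).
So |⟨31⟩| = 2.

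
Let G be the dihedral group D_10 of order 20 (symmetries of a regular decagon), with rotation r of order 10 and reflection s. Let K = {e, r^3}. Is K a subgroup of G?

r^3 ∈ K but its inverse r^7 ∉ K, so K is not a subgroup.

No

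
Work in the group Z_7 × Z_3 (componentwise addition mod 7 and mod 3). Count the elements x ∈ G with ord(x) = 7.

An element (a,b) has order lcm(ord(a), ord(b)); count pairs with lcm equal to 7.
Enumerating gives 6 such elements.

6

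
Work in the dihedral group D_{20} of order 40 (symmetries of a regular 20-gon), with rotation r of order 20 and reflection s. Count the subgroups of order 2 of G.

|G| = 40 and 2 | 40, so subgroups of order 2 are possible by Lagrange.
The subgroups of order 2 are: {e, r^10}; {e, r^10s}; {e, r^11s}; {e, r^12s}; … (21 in all).
So G has 21 subgroups of order 2.

21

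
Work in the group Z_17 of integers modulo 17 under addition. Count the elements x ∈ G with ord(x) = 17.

In a cyclic group of order 17, the number of elements of order d (for d | 17) is φ(d).
φ(17) = 16.

16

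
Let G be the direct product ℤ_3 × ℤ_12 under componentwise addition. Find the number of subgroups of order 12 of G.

4

|G| = 36 and 12 | 36, so subgroups of order 12 are possible by Lagrange.
The subgroups of order 12 are: {(0,0), (0,1), (0,2), (0,3), (0,4), (0,5), (0,6), (0,7), (0,8), (0,9), (0,10), (0,11)}; {(0,0), (0,3), (0,6), (0,9), (1,0), (1,3), (1,6), (1,9), (2,0), (2,3), (2,6), (2,9)}; {(0,0), (0,3), (0,6), (0,9), (1,1), (1,4), (1,7), (1,10), (2,2), (2,5), (2,8), (2,11)}; {(0,0), (0,3), (0,6), (0,9), (1,2), (1,5), (1,8), (1,11), (2,1), (2,4), (2,7), (2,10)}.
So G has 4 subgroups of order 12.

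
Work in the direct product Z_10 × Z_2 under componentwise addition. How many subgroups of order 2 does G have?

|G| = 20 and 2 | 20, so subgroups of order 2 are possible by Lagrange.
The subgroups of order 2 are: {(0,0), (0,1)}; {(0,0), (5,0)}; {(0,0), (5,1)}.
So G has 3 subgroups of order 2.

3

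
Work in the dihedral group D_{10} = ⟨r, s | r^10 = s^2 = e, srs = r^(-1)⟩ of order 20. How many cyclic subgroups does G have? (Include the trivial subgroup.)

Group the elements of G by the cyclic subgroup they generate; each cyclic subgroup of order d accounts for φ(d) elements.
Cyclic subgroups by order — order 1: 1; order 2: 11; order 5: 1; order 10: 1.
Total: 14.

14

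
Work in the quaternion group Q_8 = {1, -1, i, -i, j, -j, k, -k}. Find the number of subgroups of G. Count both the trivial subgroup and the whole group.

|G| = 8, so by Lagrange every subgroup order divides 8. Divisors: 1, 2, 4, 8.
Subgroups by order — order 1: 1; order 2: 1; order 4: 3; order 8: 1.
Total: 1 + 1 + 3 + 1 = 6.

6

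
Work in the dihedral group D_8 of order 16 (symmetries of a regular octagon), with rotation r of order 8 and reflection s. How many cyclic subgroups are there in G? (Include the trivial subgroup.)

Group the elements of G by the cyclic subgroup they generate; each cyclic subgroup of order d accounts for φ(d) elements.
Cyclic subgroups by order — order 1: 1; order 2: 9; order 4: 1; order 8: 1.
Total: 12.

12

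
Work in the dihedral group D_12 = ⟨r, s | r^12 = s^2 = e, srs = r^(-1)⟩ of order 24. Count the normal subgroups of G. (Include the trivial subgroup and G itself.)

G has 34 subgroups. Checking conjugation-invariance by order — order 1: 1/1 normal; order 2: 1/13 normal; order 3: 1/1 normal; order 4: 1/7 normal; order 6: 1/5 normal; order 8: 0/3 normal; order 12: 3/3 normal; order 24: 1/1 normal.
Total normal subgroups: 9.

9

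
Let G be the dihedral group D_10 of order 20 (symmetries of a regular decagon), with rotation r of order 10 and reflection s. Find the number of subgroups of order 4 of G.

|G| = 20 and 4 | 20, so subgroups of order 4 are possible by Lagrange.
The subgroups of order 4 are: {e, r^5, r^2s, r^7s}; {e, r^5, r^3s, r^8s}; {e, r^5, r^4s, r^9s}; {e, r^5, s, r^5s}; … (5 in all).
So G has 5 subgroups of order 4.

5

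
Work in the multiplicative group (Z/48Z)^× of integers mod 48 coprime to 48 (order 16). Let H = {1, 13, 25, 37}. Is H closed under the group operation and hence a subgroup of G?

Yes

|H| = 4 divides |G| = 16, consistent with Lagrange.
H contains the identity, every element's inverse is in H, and H is closed under ·: it is a subgroup.
In fact H = ⟨37⟩.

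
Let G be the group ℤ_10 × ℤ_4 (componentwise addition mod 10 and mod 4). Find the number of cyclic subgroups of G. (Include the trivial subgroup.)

12

Group the elements of G by the cyclic subgroup they generate; each cyclic subgroup of order d accounts for φ(d) elements.
Cyclic subgroups by order — order 1: 1; order 2: 3; order 4: 2; order 5: 1; order 10: 3; order 20: 2.
Total: 12.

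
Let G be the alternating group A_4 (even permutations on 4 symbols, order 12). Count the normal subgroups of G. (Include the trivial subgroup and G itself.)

G has 10 subgroups. Checking conjugation-invariance by order — order 1: 1/1 normal; order 2: 0/3 normal; order 3: 0/4 normal; order 4: 1/1 normal; order 12: 1/1 normal.
Total normal subgroups: 3.

3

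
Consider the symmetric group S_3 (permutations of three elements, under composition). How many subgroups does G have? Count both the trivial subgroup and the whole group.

|G| = 6, so by Lagrange every subgroup order divides 6. Divisors: 1, 2, 3, 6.
Subgroups by order — order 1: 1; order 2: 3; order 3: 1; order 6: 1.
Total: 1 + 3 + 1 + 1 = 6.

6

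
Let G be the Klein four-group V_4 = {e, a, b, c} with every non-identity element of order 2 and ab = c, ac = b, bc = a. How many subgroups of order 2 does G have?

3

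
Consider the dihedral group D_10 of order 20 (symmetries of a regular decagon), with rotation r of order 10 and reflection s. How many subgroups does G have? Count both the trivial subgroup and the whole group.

22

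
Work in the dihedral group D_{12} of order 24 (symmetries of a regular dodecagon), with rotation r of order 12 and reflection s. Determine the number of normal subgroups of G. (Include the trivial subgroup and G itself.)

G has 34 subgroups. Checking conjugation-invariance by order — order 1: 1/1 normal; order 2: 1/13 normal; order 3: 1/1 normal; order 4: 1/7 normal; order 6: 1/5 normal; order 8: 0/3 normal; order 12: 3/3 normal; order 24: 1/1 normal.
Total normal subgroups: 9.

9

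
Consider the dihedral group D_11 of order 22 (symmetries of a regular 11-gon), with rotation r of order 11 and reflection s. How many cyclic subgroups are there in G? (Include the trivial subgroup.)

Each element a generates a cyclic subgroup ⟨a⟩; distinct elements may generate the same one (a cyclic group of order d has φ(d) generators).
Cyclic subgroups by order — order 1: 1; order 2: 11; order 11: 1.
Total: 13.

13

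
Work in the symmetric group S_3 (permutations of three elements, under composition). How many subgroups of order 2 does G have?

3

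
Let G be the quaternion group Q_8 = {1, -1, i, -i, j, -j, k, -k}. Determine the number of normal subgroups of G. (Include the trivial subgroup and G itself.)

G has 6 subgroups. Checking conjugation-invariance by order — order 1: 1/1 normal; order 2: 1/1 normal; order 4: 3/3 normal; order 8: 1/1 normal.
Total normal subgroups: 6.

6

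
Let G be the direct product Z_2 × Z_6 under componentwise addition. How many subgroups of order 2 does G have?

3

|G| = 12 and 2 | 12, so subgroups of order 2 are possible by Lagrange.
The subgroups of order 2 are: {(0,0), (0,3)}; {(0,0), (1,0)}; {(0,0), (1,3)}.
So G has 3 subgroups of order 2.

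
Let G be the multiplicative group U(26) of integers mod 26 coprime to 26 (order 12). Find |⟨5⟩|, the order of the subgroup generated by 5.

Compute successive powers of 5 mod 26: 5, 25, 21, 1; 5^4 ≡ 1 (mod 26).
So |⟨5⟩| = 4.

4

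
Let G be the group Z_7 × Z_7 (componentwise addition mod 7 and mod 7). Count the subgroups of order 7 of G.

|G| = 49 and 7 | 49, so subgroups of order 7 are possible by Lagrange.
The subgroups of order 7 are: {(0,0), (0,1), (0,2), (0,3), (0,4), (0,5), (0,6)}; {(0,0), (1,0), (2,0), (3,0), (4,0), (5,0), (6,0)}; {(0,0), (1,1), (2,2), (3,3), (4,4), (5,5), (6,6)}; {(0,0), (1,2), (2,4), (3,6), (4,1), (5,3), (6,5)}; … (8 in all).
So G has 8 subgroups of order 7.

8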